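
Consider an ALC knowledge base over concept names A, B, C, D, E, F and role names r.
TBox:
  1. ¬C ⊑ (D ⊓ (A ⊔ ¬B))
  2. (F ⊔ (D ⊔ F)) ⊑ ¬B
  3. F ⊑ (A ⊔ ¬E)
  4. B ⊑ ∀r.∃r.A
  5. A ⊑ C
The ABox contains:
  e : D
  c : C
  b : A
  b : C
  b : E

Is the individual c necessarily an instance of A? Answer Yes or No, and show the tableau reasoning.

1. c : A?  L(c) = {C} ∪ {¬A}
   open: L(c) ⊇ {C, ¬A, ¬B, ¬F} — c ∉ A possible
2. Hence c : A: not entailed.

No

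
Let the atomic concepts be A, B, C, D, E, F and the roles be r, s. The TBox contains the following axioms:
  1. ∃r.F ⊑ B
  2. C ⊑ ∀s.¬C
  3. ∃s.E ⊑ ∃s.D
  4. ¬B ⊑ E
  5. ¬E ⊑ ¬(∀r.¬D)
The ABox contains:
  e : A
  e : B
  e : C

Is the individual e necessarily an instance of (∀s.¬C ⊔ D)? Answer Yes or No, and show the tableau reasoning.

1. e : (∀s.¬C ⊔ D)?  L(e) = {A, B, C} ∪ {(∃s.C ⊓ ¬D)}
   clash {C, ¬C} at an ∃-successor — e ∈ (∀s.¬C ⊔ D)
2. Hence e : (∀s.¬C ⊔ D): entailed.

Yes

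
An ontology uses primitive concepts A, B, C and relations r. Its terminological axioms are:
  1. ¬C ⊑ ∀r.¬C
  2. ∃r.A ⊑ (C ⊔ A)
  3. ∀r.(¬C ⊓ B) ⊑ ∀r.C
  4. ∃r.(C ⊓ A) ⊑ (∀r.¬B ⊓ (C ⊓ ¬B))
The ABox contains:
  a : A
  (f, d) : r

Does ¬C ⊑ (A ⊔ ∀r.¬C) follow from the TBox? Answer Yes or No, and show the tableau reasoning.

1. ¬C ⊑ (A ⊔ ∀r.¬C)  ⇔  (¬C ⊓ (¬A ⊓ ∃r.C)) unsat w.r.t. T
   all branches close; clash {A, ¬A} at x₀
2. Hence ¬C ⊑ (A ⊔ ∀r.¬C): entailed.

Yes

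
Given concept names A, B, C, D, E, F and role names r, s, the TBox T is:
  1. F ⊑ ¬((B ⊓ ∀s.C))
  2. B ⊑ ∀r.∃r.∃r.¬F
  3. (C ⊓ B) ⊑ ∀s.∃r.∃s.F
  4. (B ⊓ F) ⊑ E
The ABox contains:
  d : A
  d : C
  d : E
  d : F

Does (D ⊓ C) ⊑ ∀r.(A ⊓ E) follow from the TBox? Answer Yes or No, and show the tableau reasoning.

1. (D ⊓ C) ⊑ ∀r.(A ⊓ E)  ⇔  ((D ⊓ C) ⊓ ∃r.(¬A ⊔ ¬E)) unsat w.r.t. T
   open: L(x₀) ⊇ {C, D, ¬B, ¬F, ∃r.(¬A ⊔ ¬E)} (+ ∃-successors)
2. Hence (D ⊓ C) ⊑ ∀r.(A ⊓ E): not entailed.

No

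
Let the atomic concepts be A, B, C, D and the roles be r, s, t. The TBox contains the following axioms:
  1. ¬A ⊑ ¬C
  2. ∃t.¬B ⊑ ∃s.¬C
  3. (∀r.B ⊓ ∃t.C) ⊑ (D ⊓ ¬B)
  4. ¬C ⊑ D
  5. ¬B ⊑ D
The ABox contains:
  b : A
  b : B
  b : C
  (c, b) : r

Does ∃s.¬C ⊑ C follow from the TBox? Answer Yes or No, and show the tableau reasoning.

1. ∃s.¬C ⊑ C  ⇔  (∃s.¬C ⊓ ¬C) unsat w.r.t. T
   apply at x₀: ¬C⊑D
   open: L(x₀) ⊇ {B, D, ¬C, ∃r.¬B, ∃s.¬C} (+ ∃-successors)
2. Hence ∃s.¬C ⊑ C: not entailed.

No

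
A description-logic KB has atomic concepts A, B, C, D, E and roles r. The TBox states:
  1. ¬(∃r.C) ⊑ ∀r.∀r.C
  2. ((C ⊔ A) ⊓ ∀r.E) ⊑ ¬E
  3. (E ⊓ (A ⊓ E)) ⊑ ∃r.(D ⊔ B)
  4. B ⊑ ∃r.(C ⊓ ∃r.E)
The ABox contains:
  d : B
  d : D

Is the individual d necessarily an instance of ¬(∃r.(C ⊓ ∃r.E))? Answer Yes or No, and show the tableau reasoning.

No

1. d : ¬(∃r.(C ⊓ ∃r.E))?  L(d) = {B, D} ∪ {∃r.(C ⊓ ∃r.E)}
   open: L(d) ⊇ {B, D, ¬A, ¬C, ¬E, …} (+ ∃-successors) — d ∉ ¬(∃r.(C ⊓ ∃r.E)) possible
2. Hence d : ¬(∃r.(C ⊓ ∃r.E)): not entailed.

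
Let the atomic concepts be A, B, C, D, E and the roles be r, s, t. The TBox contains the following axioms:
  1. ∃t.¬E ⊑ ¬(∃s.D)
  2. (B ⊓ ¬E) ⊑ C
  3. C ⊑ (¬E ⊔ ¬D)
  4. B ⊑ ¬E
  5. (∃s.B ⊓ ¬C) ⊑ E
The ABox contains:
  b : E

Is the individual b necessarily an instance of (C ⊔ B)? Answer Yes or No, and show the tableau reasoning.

1. b : (C ⊔ B)?  L(b) = {E} ∪ {(¬C ⊓ ¬B)}
   open: L(b) ⊇ {E, ¬B, ¬C, ∀t.E} — b ∉ (C ⊔ B) possible
2. Hence b : (C ⊔ B): not entailed.

No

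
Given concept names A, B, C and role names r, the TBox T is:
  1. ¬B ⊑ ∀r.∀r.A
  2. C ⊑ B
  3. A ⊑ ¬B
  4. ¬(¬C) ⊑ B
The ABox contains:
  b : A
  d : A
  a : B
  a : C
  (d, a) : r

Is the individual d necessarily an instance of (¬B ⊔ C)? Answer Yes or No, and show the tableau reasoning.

Yes

1. d : (¬B ⊔ C)?  L(d) = {A} ∪ {(B ⊓ ¬C)}
   clash {B, ¬B} at d — d ∈ (¬B ⊔ C)
2. Hence d : (¬B ⊔ C): entailed.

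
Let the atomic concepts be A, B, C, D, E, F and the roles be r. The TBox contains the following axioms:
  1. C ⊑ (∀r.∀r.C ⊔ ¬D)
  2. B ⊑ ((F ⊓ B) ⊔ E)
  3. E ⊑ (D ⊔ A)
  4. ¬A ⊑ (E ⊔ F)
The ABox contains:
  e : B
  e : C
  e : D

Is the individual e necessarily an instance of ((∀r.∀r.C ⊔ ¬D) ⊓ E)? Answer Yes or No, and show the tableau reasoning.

No

1. e : ((∀r.∀r.C ⊔ ¬D) ⊓ E)?  L(e) = {B, C, D} ∪ {((∃r.∃r.¬C ⊓ D) ⊔ ¬E)}
   apply at e: C⊑(∀r.∀r.C ⊔ ¬D); B⊑((F ⊓ B) ⊔ E)
   open: L(e) ⊇ {A, B, C, D, F, …} — e ∉ ((∀r.∀r.C ⊔ ¬D) ⊓ E) possible
2. Hence e : ((∀r.∀r.C ⊔ ¬D) ⊓ E): not entailed.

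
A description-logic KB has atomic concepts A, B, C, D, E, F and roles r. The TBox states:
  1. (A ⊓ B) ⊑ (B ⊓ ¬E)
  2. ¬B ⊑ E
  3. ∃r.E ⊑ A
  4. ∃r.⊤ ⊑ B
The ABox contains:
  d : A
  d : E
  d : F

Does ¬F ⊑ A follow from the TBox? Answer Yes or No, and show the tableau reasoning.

No

1. ¬F ⊑ A  ⇔  (¬F ⊓ ¬A) unsat w.r.t. T
   open: L(x₀) ⊇ {B, ¬A, ¬F, ∀r.¬E}
2. Hence ¬F ⊑ A: not entailed.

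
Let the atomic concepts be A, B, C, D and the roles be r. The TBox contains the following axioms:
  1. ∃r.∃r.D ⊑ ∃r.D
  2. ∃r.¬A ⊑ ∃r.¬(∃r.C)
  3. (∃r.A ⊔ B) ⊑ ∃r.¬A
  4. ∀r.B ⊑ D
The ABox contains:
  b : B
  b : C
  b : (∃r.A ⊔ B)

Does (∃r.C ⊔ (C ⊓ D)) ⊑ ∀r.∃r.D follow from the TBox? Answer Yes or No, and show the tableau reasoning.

No

1. (∃r.C ⊔ (C ⊓ D)) ⊑ ∀r.∃r.D  ⇔  ((∃r.C ⊔ (C ⊓ D)) ⊓ ∃r.∀r.¬D) unsat w.r.t. T
   open: L(x₀) ⊇ {¬B, ∀r.¬A, ∀r.∀r.¬D, ∃r.C, ∃r.¬B, …} (+ ∃-successors)
2. Hence (∃r.C ⊔ (C ⊓ D)) ⊑ ∀r.∃r.D: not entailed.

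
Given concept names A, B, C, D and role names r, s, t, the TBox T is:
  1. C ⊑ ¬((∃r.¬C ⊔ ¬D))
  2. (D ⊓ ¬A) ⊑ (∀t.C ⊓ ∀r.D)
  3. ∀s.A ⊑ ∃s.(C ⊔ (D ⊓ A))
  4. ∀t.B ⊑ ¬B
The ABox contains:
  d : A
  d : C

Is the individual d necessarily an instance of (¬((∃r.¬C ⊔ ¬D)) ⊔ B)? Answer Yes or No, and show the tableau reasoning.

Yes

1. d : (¬((∃r.¬C ⊔ ¬D)) ⊔ B)?  L(d) = {A, C} ∪ {((∃r.¬C ⊔ ¬D) ⊓ ¬B)}
   clash {D, ¬D} at d — d ∈ (¬((∃r.¬C ⊔ ¬D)) ⊔ B)
2. Hence d : (¬((∃r.¬C ⊔ ¬D)) ⊔ B): entailed.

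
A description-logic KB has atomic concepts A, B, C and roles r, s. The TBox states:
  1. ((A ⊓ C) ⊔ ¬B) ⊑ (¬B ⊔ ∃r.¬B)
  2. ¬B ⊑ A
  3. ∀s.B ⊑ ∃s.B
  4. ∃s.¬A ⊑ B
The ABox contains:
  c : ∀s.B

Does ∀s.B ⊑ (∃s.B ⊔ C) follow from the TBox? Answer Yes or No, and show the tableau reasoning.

1. ∀s.B ⊑ (∃s.B ⊔ C)  ⇔  (∀s.B ⊓ (∀s.¬B ⊓ ¬C)) unsat w.r.t. T
   all branches close; clash {B, ¬B} at an ∃-successor
2. Hence ∀s.B ⊑ (∃s.B ⊔ C): entailed.

Yes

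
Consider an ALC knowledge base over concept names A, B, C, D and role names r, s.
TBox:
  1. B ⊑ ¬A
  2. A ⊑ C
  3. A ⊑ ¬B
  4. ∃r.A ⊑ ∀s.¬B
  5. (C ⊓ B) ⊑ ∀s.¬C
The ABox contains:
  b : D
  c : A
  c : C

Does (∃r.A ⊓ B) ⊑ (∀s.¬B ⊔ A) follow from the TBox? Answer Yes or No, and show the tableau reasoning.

Yes

1. (∃r.A ⊓ B) ⊑ (∀s.¬B ⊔ A)  ⇔  ((∃r.A ⊓ B) ⊓ (∃s.B ⊓ ¬A)) unsat w.r.t. T
   all branches close; clash {B, ¬B} at an ∃-successor
2. Hence (∃r.A ⊓ B) ⊑ (∀s.¬B ⊔ A): entailed.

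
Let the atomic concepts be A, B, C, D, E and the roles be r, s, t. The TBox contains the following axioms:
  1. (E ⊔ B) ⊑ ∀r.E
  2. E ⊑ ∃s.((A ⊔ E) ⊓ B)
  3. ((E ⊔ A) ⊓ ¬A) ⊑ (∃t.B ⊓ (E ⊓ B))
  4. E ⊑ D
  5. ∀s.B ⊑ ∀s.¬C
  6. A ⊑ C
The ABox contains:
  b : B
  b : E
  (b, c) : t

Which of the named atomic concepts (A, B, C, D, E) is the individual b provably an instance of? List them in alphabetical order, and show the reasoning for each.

{B, D, E}

1. b : A?  L(b) = {B, E} ∪ {¬A}
   apply at b: E⊑∃s.((A ⊔ E) ⊓ B); E⊑D
   open: L(b) ⊇ {B, D, E, ¬A, ∀r.E, …} (+ ∃-successors) — b ∉ A possible
2. b : B?  L(b) = {B, E} ∪ {¬B}
   clash {B, ¬B} at b — b ∈ B
3. b : C?  L(b) = {B, E} ∪ {¬C}
   apply at b: E⊑∃s.((A ⊔ E) ⊓ B); E⊑D
   open: L(b) ⊇ {B, D, E, ¬A, ¬C, …} (+ ∃-successors) — b ∉ C possible
4. b : D?  L(b) = {B, E} ∪ {¬D}
   clash {D, ¬D} at b — b ∈ D
5. b : E?  L(b) = {B, E} ∪ {¬E}
   clash {E, ¬E} at b — b ∈ E
6. Entailed for b: {B, D, E}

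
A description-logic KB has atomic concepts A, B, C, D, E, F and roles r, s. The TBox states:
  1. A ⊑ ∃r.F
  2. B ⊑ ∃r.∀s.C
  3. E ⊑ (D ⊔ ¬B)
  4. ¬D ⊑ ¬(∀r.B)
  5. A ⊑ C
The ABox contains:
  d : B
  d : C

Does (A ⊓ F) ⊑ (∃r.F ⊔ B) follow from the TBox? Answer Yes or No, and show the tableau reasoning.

Yes

1. (A ⊓ F) ⊑ (∃r.F ⊔ B)  ⇔  ((A ⊓ F) ⊓ (∀r.¬F ⊓ ¬B)) unsat w.r.t. T
   all branches close; clash {F, ¬F} at an ∃-successor
2. Hence (A ⊓ F) ⊑ (∃r.F ⊔ B): entailed.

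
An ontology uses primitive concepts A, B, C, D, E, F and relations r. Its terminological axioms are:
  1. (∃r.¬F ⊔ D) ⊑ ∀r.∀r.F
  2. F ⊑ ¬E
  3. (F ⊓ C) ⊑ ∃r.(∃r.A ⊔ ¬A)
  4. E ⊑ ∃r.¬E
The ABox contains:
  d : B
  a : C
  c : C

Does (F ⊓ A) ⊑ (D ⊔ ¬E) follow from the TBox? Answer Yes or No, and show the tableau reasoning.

Yes

1. (F ⊓ A) ⊑ (D ⊔ ¬E)  ⇔  ((F ⊓ A) ⊓ (¬D ⊓ E)) unsat w.r.t. T
   all branches close; clash {E, ¬E} at x₀
2. Hence (F ⊓ A) ⊑ (D ⊔ ¬E): entailed.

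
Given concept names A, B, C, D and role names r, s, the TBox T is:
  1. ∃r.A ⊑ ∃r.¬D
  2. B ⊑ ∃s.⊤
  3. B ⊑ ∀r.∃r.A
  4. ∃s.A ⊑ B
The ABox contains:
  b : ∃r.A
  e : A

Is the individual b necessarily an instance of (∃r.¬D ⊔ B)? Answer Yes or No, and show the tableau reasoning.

Yes

1. b : (∃r.¬D ⊔ B)?  L(b) = {∃r.A} ∪ {(∀r.D ⊓ ¬B)}
   clash {B, ¬B} at b — b ∈ (∃r.¬D ⊔ B)
2. Hence b : (∃r.¬D ⊔ B): entailed.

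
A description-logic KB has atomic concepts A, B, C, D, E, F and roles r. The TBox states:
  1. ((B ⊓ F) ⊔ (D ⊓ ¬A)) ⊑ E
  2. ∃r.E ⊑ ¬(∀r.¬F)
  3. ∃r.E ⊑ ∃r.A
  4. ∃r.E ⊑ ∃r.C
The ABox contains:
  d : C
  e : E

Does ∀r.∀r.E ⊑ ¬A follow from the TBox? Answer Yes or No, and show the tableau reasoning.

1. ∀r.∀r.E ⊑ ¬A  ⇔  (∀r.∀r.E ⊓ A) unsat w.r.t. T
   open: L(x₀) ⊇ {A, ¬B, ∀r.¬E, ∀r.∀r.E}
2. Hence ∀r.∀r.E ⊑ ¬A: not entailed.

No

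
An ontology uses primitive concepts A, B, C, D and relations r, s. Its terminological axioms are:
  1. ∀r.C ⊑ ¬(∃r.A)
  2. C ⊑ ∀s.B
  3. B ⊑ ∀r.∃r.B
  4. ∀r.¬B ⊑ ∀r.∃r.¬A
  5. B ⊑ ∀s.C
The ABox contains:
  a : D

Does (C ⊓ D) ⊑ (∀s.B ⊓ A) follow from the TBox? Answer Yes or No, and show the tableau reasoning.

No

1. (C ⊓ D) ⊑ (∀s.B ⊓ A)  ⇔  ((C ⊓ D) ⊓ (∃s.¬B ⊔ ¬A)) unsat w.r.t. T
   apply at x₀: C⊑∀s.B
   open: L(x₀) ⊇ {C, D, ¬A, ¬B, ∀s.B, …} (+ ∃-successors)
2. Hence (C ⊓ D) ⊑ (∀s.B ⊓ A): not entailed.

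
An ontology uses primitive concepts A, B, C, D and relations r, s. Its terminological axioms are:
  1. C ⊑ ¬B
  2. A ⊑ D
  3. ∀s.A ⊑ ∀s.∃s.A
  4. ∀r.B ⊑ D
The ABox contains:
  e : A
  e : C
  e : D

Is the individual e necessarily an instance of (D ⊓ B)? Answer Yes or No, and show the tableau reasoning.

1. e : (D ⊓ B)?  L(e) = {A, C, D} ∪ {(¬D ⊔ ¬B)}
   apply at e: C⊑¬B
   open: L(e) ⊇ {A, C, D, ¬B, ∃s.¬A} (+ ∃-successors) — e ∉ (D ⊓ B) possible
2. Hence e : (D ⊓ B): not entailed.

No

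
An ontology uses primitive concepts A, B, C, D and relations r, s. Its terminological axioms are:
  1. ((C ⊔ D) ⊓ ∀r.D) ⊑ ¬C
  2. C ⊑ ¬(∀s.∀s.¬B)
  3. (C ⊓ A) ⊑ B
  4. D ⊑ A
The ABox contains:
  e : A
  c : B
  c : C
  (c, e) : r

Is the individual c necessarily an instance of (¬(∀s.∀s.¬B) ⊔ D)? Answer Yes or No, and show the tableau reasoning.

1. c : (¬(∀s.∀s.¬B) ⊔ D)?  L(c) = {B, C} ∪ {(∀s.∀s.¬B ⊓ ¬D)}
   clash {C, ¬C} at c — c ∈ (¬(∀s.∀s.¬B) ⊔ D)
2. Hence c : (¬(∀s.∀s.¬B) ⊔ D): entailed.

Yes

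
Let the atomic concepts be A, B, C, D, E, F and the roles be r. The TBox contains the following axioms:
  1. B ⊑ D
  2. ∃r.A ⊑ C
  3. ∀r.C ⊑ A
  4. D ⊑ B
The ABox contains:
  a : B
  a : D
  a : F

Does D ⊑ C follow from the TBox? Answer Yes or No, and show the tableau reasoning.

No

1. D ⊑ C  ⇔  (D ⊓ ¬C) unsat w.r.t. T
   apply at x₀: D⊑B
   open: L(x₀) ⊇ {B, D, ¬C, ∀r.¬A, ∃r.¬C} (+ ∃-successors)
2. Hence D ⊑ C: not entailed.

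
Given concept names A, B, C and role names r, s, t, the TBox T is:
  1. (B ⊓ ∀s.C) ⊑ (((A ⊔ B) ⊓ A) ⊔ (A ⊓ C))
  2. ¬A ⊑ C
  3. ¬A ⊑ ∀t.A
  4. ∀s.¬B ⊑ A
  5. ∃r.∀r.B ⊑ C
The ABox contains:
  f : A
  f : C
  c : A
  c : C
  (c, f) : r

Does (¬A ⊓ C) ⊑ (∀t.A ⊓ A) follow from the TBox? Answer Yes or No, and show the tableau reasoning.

No

1. (¬A ⊓ C) ⊑ (∀t.A ⊓ A)  ⇔  ((¬A ⊓ C) ⊓ (∃t.¬A ⊔ ¬A)) unsat w.r.t. T
   apply at x₀: ¬A⊑∀t.A
   open: L(x₀) ⊇ {C, ¬A, ¬B, ∀t.A, ∃s.B} (+ ∃-successors)
2. Hence (¬A ⊓ C) ⊑ (∀t.A ⊓ A): not entailed.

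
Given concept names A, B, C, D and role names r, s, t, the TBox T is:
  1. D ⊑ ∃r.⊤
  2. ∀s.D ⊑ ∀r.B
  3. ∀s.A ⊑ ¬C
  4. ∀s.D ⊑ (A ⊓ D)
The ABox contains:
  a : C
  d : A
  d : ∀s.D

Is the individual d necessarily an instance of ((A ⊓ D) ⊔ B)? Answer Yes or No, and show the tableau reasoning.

1. d : ((A ⊓ D) ⊔ B)?  L(d) = {A, ∀s.D} ∪ {((¬A ⊔ ¬D) ⊓ ¬B)}
   clash {D, ¬D} at d — d ∈ ((A ⊓ D) ⊔ B)
2. Hence d : ((A ⊓ D) ⊔ B): entailed.

Yes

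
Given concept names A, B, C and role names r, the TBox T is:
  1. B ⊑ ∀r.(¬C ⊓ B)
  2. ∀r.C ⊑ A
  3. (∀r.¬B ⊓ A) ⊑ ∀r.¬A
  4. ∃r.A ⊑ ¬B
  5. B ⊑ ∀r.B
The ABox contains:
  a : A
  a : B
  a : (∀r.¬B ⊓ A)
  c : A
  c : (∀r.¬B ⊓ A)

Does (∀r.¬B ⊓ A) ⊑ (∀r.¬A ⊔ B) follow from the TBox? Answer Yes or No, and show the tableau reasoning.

Yes

1. (∀r.¬B ⊓ A) ⊑ (∀r.¬A ⊔ B)  ⇔  ((∀r.¬B ⊓ A) ⊓ (∃r.A ⊓ ¬B)) unsat w.r.t. T
   all branches close; clash {A, ¬A} at an ∃-successor
2. Hence (∀r.¬B ⊓ A) ⊑ (∀r.¬A ⊔ B): entailed.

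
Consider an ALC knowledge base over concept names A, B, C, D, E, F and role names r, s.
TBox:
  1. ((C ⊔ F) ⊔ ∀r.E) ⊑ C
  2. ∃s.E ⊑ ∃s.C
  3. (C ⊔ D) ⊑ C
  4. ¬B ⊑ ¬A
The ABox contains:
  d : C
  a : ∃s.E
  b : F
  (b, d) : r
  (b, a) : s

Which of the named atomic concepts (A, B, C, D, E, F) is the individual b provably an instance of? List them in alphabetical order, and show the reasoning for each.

{C, F}

1. b : A?  L(b) = {F} ∪ {¬A}
   open: L(b) ⊇ {C, F, ¬A, ∀s.¬E} — b ∉ A possible
2. b : B?  L(b) = {F} ∪ {¬B}
   apply at b: ¬B⊑¬A
   open: L(b) ⊇ {C, F, ¬A, ¬B, ∀s.¬E} — b ∉ B possible
3. b : C?  L(b) = {F} ∪ {¬C}
   clash {C, ¬C} at b — b ∈ C
4. b : D?  L(b) = {F} ∪ {¬D}
   open: L(b) ⊇ {B, C, F, ¬D, ∀s.¬E} — b ∉ D possible
5. b : E?  L(b) = {F} ∪ {¬E}
   open: L(b) ⊇ {B, C, F, ¬E, ∀s.¬E} — b ∉ E possible
6. b : F?  L(b) = {F} ∪ {¬F}
   clash {F, ¬F} at b — b ∈ F
7. Entailed for b: {C, F}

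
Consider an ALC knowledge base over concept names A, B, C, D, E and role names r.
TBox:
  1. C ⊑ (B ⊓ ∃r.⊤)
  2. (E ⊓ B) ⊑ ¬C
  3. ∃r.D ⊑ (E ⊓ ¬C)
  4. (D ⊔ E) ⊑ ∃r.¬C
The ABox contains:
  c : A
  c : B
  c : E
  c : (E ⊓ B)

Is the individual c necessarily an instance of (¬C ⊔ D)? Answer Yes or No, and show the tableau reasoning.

Yes

1. c : (¬C ⊔ D)?  L(c) = {A, B, E, (E ⊓ B)} ∪ {(C ⊓ ¬D)}
   clash {C, ¬C} at c — c ∈ (¬C ⊔ D)
2. Hence c : (¬C ⊔ D): entailed.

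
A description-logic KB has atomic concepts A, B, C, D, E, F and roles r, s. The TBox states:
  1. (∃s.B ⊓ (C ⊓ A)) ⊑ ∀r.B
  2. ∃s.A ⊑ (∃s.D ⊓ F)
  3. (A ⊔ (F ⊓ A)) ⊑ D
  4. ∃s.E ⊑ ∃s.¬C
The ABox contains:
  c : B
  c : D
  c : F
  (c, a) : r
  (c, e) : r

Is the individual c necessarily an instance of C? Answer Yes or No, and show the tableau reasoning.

No

1. c : C?  L(c) = {B, D, F} ∪ {¬C}
   open: L(c) ⊇ {B, D, F, ¬C, ∀s.¬A, …} — c ∉ C possible
2. Hence c : C: not entailed.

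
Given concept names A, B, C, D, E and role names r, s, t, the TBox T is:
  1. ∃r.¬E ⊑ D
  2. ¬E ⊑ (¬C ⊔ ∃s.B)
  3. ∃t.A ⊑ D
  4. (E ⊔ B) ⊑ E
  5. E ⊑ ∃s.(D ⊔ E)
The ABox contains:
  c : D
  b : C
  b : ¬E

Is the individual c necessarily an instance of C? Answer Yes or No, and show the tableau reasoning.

1. c : C?  L(c) = {D} ∪ {¬C}
   open: L(c) ⊇ {D, ¬B, ¬C, ¬E} — c ∉ C possible
2. Hence c : C: not entailed.

No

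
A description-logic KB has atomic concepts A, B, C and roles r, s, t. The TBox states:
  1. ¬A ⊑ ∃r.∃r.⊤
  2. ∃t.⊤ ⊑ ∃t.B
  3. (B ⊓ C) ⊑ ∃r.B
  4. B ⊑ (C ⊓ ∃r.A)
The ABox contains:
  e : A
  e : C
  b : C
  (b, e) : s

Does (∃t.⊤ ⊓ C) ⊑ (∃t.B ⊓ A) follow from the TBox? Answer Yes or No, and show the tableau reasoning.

1. (∃t.⊤ ⊓ C) ⊑ (∃t.B ⊓ A)  ⇔  ((∃t.⊤ ⊓ C) ⊓ (∀t.¬B ⊔ ¬A)) unsat w.r.t. T
   apply at x₀: ∃t.⊤⊑∃t.B
   open: L(x₀) ⊇ {C, ¬A, ¬B, ∃r.∃r.⊤, ∃t.B, …} (+ ∃-successors)
2. Hence (∃t.⊤ ⊓ C) ⊑ (∃t.B ⊓ A): not entailed.

No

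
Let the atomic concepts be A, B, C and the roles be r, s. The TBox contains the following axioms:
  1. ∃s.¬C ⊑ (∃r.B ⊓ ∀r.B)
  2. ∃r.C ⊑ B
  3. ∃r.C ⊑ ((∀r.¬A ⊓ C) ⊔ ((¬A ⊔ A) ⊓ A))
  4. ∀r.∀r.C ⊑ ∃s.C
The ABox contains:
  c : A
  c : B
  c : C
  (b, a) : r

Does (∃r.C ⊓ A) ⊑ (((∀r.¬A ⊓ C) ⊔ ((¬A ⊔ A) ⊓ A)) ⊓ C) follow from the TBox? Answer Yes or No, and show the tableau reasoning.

1. (∃r.C ⊓ A) ⊑ (((∀r.¬A ⊓ C) ⊔ ((¬A ⊔ A) ⊓ A)) ⊓ C)  ⇔  ((∃r.C ⊓ A) ⊓ (((∃r.A ⊔ ¬C) ⊓ ((A ⊓ ¬A) ⊔ ¬A)) ⊔ ¬C)) unsat w.r.t. T
   apply at x₀: ∃r.C⊑B; ∃r.C⊑((∀r.¬A ⊓ C) ⊔ ((¬A ⊔ A) ⊓ A))
   open: L(x₀) ⊇ {A, B, ¬C, ∀s.C, ∃r.C, …} (+ ∃-successors)
2. Hence (∃r.C ⊓ A) ⊑ (((∀r.¬A ⊓ C) ⊔ ((¬A ⊔ A) ⊓ A)) ⊓ C): not entailed.

No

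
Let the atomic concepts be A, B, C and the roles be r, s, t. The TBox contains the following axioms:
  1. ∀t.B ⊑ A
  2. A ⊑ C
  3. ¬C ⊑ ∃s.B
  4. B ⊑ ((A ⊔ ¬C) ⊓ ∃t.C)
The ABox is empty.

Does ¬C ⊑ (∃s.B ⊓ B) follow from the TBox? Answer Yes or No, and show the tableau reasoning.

No

1. ¬C ⊑ (∃s.B ⊓ B)  ⇔  (¬C ⊓ (∀s.¬B ⊔ ¬B)) unsat w.r.t. T
   apply at x₀: ¬C⊑∃s.B
   open: L(x₀) ⊇ {¬A, ¬B, ¬C, ∃s.B, ∃t.¬B} (+ ∃-successors)
2. Hence ¬C ⊑ (∃s.B ⊓ B): not entailed.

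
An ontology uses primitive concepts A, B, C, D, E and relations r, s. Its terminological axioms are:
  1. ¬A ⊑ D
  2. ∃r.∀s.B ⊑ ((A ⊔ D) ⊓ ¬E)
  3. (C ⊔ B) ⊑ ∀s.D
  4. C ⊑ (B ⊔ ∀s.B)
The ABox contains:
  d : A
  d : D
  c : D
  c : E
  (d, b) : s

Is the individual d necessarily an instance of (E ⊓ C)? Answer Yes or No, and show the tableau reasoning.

1. d : (E ⊓ C)?  L(d) = {A, D} ∪ {(¬E ⊔ ¬C)}
   open: L(d) ⊇ {A, D, ¬B, ¬C, ¬E, …} — d ∉ (E ⊓ C) possible
2. Hence d : (E ⊓ C): not entailed.

No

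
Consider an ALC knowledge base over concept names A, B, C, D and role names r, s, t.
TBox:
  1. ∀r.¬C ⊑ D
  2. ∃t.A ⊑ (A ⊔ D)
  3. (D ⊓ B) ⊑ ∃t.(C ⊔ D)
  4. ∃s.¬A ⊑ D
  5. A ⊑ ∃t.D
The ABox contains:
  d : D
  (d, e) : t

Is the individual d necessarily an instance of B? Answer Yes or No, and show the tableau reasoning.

1. d : B?  L(d) = {D} ∪ {¬B}
   open: L(d) ⊇ {D, ¬A, ¬B, ∀t.¬A} — d ∉ B possible
2. Hence d : B: not entailed.

No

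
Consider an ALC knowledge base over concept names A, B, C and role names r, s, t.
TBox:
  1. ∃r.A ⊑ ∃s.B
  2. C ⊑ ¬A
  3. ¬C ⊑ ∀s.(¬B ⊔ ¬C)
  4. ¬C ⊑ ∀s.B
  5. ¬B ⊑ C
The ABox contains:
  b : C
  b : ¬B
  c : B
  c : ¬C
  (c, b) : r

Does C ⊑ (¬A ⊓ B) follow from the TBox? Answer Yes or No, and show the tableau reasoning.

1. C ⊑ (¬A ⊓ B)  ⇔  (C ⊓ (A ⊔ ¬B)) unsat w.r.t. T
   apply at x₀: C⊑¬A
   open: L(x₀) ⊇ {C, ¬A, ¬B, ∀r.¬A}
2. Hence C ⊑ (¬A ⊓ B): not entailed.

No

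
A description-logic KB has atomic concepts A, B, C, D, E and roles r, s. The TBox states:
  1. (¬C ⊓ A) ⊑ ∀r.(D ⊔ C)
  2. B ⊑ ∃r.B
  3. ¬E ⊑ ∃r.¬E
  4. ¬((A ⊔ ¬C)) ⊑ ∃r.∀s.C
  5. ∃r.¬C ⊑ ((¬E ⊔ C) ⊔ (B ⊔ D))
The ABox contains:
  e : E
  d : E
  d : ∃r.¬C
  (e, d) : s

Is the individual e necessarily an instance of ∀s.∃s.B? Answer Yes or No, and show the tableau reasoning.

1. e : ∀s.∃s.B?  L(e) = {E} ∪ {∃s.∀s.¬B}
   open: L(e) ⊇ {A, C, E, ¬B, ∀r.C, …} (+ ∃-successors) — e ∉ ∀s.∃s.B possible
2. Hence e : ∀s.∃s.B: not entailed.

No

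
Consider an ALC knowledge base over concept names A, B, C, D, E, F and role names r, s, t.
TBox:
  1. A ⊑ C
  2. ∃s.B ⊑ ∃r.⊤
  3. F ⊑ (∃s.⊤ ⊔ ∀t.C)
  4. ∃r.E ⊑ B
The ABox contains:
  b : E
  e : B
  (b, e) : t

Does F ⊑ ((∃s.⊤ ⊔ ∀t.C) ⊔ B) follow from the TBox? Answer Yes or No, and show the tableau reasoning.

Yes

1. F ⊑ ((∃s.⊤ ⊔ ∀t.C) ⊔ B)  ⇔  (F ⊓ ((∀s.⊥ ⊓ ∃t.¬C) ⊓ ¬B)) unsat w.r.t. T
   all branches close; clash {B, ¬B} at x₀
2. Hence F ⊑ ((∃s.⊤ ⊔ ∀t.C) ⊔ B): entailed.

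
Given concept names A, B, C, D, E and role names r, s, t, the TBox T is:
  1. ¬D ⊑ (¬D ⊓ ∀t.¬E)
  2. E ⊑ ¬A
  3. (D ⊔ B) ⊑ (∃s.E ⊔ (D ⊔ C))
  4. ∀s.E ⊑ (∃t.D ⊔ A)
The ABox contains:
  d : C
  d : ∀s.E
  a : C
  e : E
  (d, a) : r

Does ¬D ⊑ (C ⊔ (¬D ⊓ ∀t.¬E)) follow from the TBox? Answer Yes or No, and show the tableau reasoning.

1. ¬D ⊑ (C ⊔ (¬D ⊓ ∀t.¬E))  ⇔  (¬D ⊓ (¬C ⊓ (D ⊔ ∃t.E))) unsat w.r.t. T
   all branches close; clash {C, ¬C} at x₀
2. Hence ¬D ⊑ (C ⊔ (¬D ⊓ ∀t.¬E)): entailed.

Yes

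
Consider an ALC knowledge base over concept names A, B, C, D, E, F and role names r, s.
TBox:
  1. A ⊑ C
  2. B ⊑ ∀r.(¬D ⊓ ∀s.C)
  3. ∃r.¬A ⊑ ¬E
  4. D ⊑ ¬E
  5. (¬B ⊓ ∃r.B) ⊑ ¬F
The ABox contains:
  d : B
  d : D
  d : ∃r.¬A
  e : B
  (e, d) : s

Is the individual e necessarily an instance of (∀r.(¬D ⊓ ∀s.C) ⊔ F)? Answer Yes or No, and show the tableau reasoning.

1. e : (∀r.(¬D ⊓ ∀s.C) ⊔ F)?  L(e) = {B} ∪ {(∃r.(D ⊔ ∃s.¬C) ⊓ ¬F)}
   clash {C, ¬C} at an ∃-successor — e ∈ (∀r.(¬D ⊓ ∀s.C) ⊔ F)
2. Hence e : (∀r.(¬D ⊓ ∀s.C) ⊔ F): entailed.

Yes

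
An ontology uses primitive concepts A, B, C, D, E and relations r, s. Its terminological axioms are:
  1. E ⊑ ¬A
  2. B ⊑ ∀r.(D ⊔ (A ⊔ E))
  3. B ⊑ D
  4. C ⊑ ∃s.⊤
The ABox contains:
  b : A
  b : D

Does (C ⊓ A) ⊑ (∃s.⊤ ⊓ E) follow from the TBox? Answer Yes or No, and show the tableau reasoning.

1. (C ⊓ A) ⊑ (∃s.⊤ ⊓ E)  ⇔  ((C ⊓ A) ⊓ (∀s.⊥ ⊔ ¬E)) unsat w.r.t. T
   apply at x₀: C⊑∃s.⊤
   open: L(x₀) ⊇ {A, C, ¬B, ¬E, ∃s.⊤} (+ ∃-successors)
2. Hence (C ⊓ A) ⊑ (∃s.⊤ ⊓ E): not entailed.

No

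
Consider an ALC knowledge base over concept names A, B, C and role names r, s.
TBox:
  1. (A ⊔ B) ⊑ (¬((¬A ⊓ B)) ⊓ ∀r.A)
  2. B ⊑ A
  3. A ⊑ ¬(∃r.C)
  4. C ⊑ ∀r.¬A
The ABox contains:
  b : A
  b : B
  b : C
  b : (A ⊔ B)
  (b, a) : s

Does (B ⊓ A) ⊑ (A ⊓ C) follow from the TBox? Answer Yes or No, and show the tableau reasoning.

1. (B ⊓ A) ⊑ (A ⊓ C)  ⇔  ((B ⊓ A) ⊓ (¬A ⊔ ¬C)) unsat w.r.t. T
   apply at x₀: A⊑¬(∃r.C)
   open: L(x₀) ⊇ {A, B, ¬C, ∀r.A, ∀r.¬C}
2. Hence (B ⊓ A) ⊑ (A ⊓ C): not entailed.

No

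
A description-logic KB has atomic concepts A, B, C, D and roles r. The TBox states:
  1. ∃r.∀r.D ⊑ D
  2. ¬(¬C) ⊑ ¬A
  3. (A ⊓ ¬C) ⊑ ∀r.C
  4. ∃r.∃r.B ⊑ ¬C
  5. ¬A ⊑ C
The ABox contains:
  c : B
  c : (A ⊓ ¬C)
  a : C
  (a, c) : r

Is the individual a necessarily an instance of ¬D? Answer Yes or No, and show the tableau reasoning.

No

1. a : ¬D?  L(a) = {C} ∪ {D}
   apply at a: ¬(¬C)⊑¬A
   open: L(a) ⊇ {C, D, ¬A, ∀r.∀r.¬B} — a ∉ ¬D possible
2. Hence a : ¬D: not entailed.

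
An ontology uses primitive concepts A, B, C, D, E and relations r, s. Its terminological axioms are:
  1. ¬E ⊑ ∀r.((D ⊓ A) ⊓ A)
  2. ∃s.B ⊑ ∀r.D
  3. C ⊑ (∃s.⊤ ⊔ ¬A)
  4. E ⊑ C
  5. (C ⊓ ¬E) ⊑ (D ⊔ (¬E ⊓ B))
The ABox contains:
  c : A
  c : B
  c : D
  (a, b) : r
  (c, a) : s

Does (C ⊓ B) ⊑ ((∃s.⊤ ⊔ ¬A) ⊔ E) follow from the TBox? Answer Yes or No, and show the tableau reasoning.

1. (C ⊓ B) ⊑ ((∃s.⊤ ⊔ ¬A) ⊔ E)  ⇔  ((C ⊓ B) ⊓ ((∀s.⊥ ⊓ A) ⊓ ¬E)) unsat w.r.t. T
   all branches close; clash {A, ¬A} at x₀
2. Hence (C ⊓ B) ⊑ ((∃s.⊤ ⊔ ¬A) ⊔ E): entailed.

Yes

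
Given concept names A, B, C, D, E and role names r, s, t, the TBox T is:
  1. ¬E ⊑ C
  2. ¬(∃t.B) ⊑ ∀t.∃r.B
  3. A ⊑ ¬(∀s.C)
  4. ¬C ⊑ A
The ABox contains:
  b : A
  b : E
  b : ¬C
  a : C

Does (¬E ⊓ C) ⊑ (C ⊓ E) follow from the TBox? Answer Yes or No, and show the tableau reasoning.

No

1. (¬E ⊓ C) ⊑ (C ⊓ E)  ⇔  ((¬E ⊓ C) ⊓ (¬C ⊔ ¬E)) unsat w.r.t. T
   open: L(x₀) ⊇ {C, ¬A, ¬E, ∃t.B} (+ ∃-successors)
2. Hence (¬E ⊓ C) ⊑ (C ⊓ E): not entailed.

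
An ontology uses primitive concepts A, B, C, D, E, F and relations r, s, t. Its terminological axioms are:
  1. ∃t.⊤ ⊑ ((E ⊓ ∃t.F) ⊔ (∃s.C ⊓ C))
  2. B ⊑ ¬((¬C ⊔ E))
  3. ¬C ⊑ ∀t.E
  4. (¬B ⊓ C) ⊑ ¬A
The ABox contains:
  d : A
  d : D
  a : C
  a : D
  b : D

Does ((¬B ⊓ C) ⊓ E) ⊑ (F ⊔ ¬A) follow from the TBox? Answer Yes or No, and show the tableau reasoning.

Yes

1. ((¬B ⊓ C) ⊓ E) ⊑ (F ⊔ ¬A)  ⇔  (((¬B ⊓ C) ⊓ E) ⊓ (¬F ⊓ A)) unsat w.r.t. T
   all branches close; clash {A, ¬A} at x₀
2. Hence ((¬B ⊓ C) ⊓ E) ⊑ (F ⊔ ¬A): entailed.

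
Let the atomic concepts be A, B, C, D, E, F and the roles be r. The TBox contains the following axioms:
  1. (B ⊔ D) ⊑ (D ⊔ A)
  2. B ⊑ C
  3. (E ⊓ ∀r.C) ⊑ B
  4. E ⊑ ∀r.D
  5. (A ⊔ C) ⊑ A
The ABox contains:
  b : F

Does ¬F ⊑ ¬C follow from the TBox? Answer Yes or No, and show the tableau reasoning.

1. ¬F ⊑ ¬C  ⇔  (¬F ⊓ C) unsat w.r.t. T
   open: L(x₀) ⊇ {A, C, ¬B, ¬D, ¬E, …}
2. Hence ¬F ⊑ ¬C: not entailed.

No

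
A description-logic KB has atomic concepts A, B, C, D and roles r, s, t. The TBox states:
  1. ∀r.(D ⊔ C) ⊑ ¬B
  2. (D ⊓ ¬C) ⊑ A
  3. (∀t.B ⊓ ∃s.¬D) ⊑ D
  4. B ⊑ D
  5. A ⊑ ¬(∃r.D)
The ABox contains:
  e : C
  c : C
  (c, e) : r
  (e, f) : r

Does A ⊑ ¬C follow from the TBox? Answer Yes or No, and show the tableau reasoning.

No

1. A ⊑ ¬C  ⇔  (A ⊓ C) unsat w.r.t. T
   apply at x₀: A⊑¬(∃r.D)
   open: L(x₀) ⊇ {A, C, ¬B, ∀r.¬D, ∃t.¬B} (+ ∃-successors)
2. Hence A ⊑ ¬C: not entailed.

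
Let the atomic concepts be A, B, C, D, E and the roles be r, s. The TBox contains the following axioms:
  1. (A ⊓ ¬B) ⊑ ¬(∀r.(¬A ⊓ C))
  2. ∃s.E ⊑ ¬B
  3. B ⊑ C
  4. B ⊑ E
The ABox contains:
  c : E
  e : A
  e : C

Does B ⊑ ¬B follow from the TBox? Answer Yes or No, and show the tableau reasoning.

No

1. B ⊑ ¬B  ⇔  (B ⊓ B) unsat w.r.t. T
   apply at x₀: B⊑C; B⊑E
   open: L(x₀) ⊇ {B, C, E, ∀s.¬E}
2. Hence B ⊑ ¬B: not entailed.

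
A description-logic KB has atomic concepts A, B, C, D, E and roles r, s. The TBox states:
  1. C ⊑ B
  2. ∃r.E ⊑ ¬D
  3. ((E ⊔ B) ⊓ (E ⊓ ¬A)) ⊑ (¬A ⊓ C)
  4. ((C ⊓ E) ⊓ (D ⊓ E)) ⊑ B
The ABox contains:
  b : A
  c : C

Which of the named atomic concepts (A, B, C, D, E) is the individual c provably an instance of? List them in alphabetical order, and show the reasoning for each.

1. c : A?  L(c) = {C} ∪ {¬A}
   apply at c: C⊑B
   open: L(c) ⊇ {B, C, ¬A, ¬E, ∀r.¬E} — c ∉ A possible
2. c : B?  L(c) = {C} ∪ {¬B}
   clash {B, ¬B} at c — c ∈ B
3. c : C?  L(c) = {C} ∪ {¬C}
   clash {C, ¬C} at c — c ∈ C
4. c : D?  L(c) = {C} ∪ {¬D}
   apply at c: C⊑B
   open: L(c) ⊇ {B, C, ¬D, ¬E} — c ∉ D possible
5. c : E?  L(c) = {C} ∪ {¬E}
   apply at c: C⊑B
   open: L(c) ⊇ {B, C, ¬E, ∀r.¬E} — c ∉ E possible
6. Entailed for c: {B, C}

{B, C}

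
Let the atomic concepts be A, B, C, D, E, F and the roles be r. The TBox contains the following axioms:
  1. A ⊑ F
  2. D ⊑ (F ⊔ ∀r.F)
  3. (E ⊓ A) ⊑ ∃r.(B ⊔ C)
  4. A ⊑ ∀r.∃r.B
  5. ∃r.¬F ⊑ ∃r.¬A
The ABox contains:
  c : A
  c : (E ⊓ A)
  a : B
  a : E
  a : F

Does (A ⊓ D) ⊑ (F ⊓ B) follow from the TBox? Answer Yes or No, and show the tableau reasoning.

1. (A ⊓ D) ⊑ (F ⊓ B)  ⇔  ((A ⊓ D) ⊓ (¬F ⊔ ¬B)) unsat w.r.t. T
   apply at x₀: A⊑F; D⊑(F ⊔ ∀r.F); A⊑∀r.∃r.B
   open: L(x₀) ⊇ {A, D, F, ¬B, ¬E, …}
2. Hence (A ⊓ D) ⊑ (F ⊓ B): not entailed.

No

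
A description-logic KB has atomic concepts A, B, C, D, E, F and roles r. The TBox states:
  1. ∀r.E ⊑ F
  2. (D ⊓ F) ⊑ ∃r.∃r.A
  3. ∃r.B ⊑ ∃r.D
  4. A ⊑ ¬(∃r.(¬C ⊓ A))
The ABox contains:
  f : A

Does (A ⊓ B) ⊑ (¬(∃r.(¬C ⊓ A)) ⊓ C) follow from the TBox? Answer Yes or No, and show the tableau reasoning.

1. (A ⊓ B) ⊑ (¬(∃r.(¬C ⊓ A)) ⊓ C)  ⇔  ((A ⊓ B) ⊓ (∃r.(¬C ⊓ A) ⊔ ¬C)) unsat w.r.t. T
   apply at x₀: A⊑¬(∃r.(¬C ⊓ A))
   open: L(x₀) ⊇ {A, B, ¬C, ¬D, ∀r.(C ⊔ ¬A), …} (+ ∃-successors)
2. Hence (A ⊓ B) ⊑ (¬(∃r.(¬C ⊓ A)) ⊓ C): not entailed.

No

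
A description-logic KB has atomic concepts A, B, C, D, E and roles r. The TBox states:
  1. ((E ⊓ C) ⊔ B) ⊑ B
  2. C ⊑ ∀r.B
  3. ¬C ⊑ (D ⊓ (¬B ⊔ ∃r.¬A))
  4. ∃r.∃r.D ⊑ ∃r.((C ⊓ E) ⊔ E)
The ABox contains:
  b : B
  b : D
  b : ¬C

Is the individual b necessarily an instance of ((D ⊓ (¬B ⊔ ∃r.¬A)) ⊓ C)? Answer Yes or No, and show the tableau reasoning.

No

1. b : ((D ⊓ (¬B ⊔ ∃r.¬A)) ⊓ C)?  L(b) = {B, D, ¬C} ∪ {((¬D ⊔ (B ⊓ ∀r.A)) ⊔ ¬C)}
   apply at b: ¬C⊑(D ⊓ (¬B ⊔ ∃r.¬A))
   open: L(b) ⊇ {B, D, ¬C, ∀r.∀r.¬D, ∃r.¬A} (+ ∃-successors) — b ∉ ((D ⊓ (¬B ⊔ ∃r.¬A)) ⊓ C) possible
2. Hence b : ((D ⊓ (¬B ⊔ ∃r.¬A)) ⊓ C): not entailed.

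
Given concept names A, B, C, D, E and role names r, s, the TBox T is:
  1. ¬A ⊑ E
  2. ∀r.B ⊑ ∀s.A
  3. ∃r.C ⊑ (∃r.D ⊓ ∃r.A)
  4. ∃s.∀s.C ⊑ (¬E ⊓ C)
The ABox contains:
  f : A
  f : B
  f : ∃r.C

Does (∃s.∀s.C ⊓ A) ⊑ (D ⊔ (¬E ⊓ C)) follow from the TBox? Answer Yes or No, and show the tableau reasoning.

Yes

1. (∃s.∀s.C ⊓ A) ⊑ (D ⊔ (¬E ⊓ C))  ⇔  ((∃s.∀s.C ⊓ A) ⊓ (¬D ⊓ (E ⊔ ¬C))) unsat w.r.t. T
   all branches close; clash {C, ¬C} at x₀
2. Hence (∃s.∀s.C ⊓ A) ⊑ (D ⊔ (¬E ⊓ C)): entailed.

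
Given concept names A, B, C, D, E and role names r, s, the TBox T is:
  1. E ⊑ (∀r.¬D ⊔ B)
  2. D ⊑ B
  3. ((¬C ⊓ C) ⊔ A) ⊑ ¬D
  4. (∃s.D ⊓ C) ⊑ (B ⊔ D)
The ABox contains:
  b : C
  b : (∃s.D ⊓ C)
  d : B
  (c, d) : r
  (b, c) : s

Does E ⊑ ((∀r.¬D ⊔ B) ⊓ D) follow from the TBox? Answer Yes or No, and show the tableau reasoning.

No

1. E ⊑ ((∀r.¬D ⊔ B) ⊓ D)  ⇔  (E ⊓ ((∃r.D ⊓ ¬B) ⊔ ¬D)) unsat w.r.t. T
   apply at x₀: E⊑(∀r.¬D ⊔ B)
   open: L(x₀) ⊇ {E, ¬D, ∀r.¬D, ∀s.¬D}
2. Hence E ⊑ ((∀r.¬D ⊔ B) ⊓ D): not entailed.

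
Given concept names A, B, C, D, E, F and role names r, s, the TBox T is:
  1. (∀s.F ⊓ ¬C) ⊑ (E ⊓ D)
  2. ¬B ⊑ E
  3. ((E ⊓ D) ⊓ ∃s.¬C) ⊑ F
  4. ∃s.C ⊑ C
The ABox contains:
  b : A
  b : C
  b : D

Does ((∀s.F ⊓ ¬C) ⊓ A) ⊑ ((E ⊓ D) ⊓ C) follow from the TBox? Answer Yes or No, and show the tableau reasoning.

1. ((∀s.F ⊓ ¬C) ⊓ A) ⊑ ((E ⊓ D) ⊓ C)  ⇔  (((∀s.F ⊓ ¬C) ⊓ A) ⊓ ((¬E ⊔ ¬D) ⊔ ¬C)) unsat w.r.t. T
   apply at x₀: (∀s.F ⊓ ¬C)⊑(E ⊓ D)
   open: L(x₀) ⊇ {A, B, D, E, ¬C, …}
2. Hence ((∀s.F ⊓ ¬C) ⊓ A) ⊑ ((E ⊓ D) ⊓ C): not entailed.

No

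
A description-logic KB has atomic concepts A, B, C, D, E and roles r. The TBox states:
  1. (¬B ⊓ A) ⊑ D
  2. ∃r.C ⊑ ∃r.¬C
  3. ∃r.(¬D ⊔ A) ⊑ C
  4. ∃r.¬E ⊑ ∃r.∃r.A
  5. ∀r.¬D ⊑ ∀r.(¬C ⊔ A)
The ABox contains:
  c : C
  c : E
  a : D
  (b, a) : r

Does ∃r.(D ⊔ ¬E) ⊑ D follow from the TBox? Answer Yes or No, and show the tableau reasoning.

No

1. ∃r.(D ⊔ ¬E) ⊑ D  ⇔  (∃r.(D ⊔ ¬E) ⊓ ¬D) unsat w.r.t. T
   open: L(x₀) ⊇ {B, ¬D, ∀r.(D ⊓ ¬A), ∀r.E, ∀r.¬C, …} (+ ∃-successors)
2. Hence ∃r.(D ⊔ ¬E) ⊑ D: not entailed.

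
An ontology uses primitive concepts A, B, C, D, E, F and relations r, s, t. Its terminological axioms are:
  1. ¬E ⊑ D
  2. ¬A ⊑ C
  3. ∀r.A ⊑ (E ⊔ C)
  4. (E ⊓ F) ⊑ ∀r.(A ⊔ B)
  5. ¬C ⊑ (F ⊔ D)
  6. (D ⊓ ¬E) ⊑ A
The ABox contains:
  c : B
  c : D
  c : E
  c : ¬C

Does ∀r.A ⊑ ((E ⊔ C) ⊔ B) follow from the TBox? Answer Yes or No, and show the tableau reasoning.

1. ∀r.A ⊑ ((E ⊔ C) ⊔ B)  ⇔  (∀r.A ⊓ ((¬E ⊓ ¬C) ⊓ ¬B)) unsat w.r.t. T
   all branches close; clash {C, ¬C} at x₀
2. Hence ∀r.A ⊑ ((E ⊔ C) ⊔ B): entailed.

Yes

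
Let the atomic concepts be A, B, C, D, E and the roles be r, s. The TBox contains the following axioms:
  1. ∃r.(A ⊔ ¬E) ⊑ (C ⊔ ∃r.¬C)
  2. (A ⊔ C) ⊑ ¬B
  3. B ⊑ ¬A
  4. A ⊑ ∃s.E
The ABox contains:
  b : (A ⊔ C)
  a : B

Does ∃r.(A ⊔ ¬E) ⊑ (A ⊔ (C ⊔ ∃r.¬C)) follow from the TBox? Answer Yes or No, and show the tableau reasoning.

Yes

1. ∃r.(A ⊔ ¬E) ⊑ (A ⊔ (C ⊔ ∃r.¬C))  ⇔  (∃r.(A ⊔ ¬E) ⊓ (¬A ⊓ (¬C ⊓ ∀r.C))) unsat w.r.t. T
   all branches close; clash {C, ¬C} at an ∃-successor
2. Hence ∃r.(A ⊔ ¬E) ⊑ (A ⊔ (C ⊔ ∃r.¬C)): entailed.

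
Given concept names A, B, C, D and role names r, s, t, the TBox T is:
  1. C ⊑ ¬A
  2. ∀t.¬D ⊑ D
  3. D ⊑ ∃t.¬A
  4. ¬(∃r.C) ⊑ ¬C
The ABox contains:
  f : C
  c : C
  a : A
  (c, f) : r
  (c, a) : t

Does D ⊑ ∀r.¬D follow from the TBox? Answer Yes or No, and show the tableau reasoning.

1. D ⊑ ∀r.¬D  ⇔  (D ⊓ ∃r.D) unsat w.r.t. T
   apply at x₀: D⊑∃t.¬A
   open: L(x₀) ⊇ {D, ¬C, ∃r.D, ∃t.¬A} (+ ∃-successors)
2. Hence D ⊑ ∀r.¬D: not entailed.

No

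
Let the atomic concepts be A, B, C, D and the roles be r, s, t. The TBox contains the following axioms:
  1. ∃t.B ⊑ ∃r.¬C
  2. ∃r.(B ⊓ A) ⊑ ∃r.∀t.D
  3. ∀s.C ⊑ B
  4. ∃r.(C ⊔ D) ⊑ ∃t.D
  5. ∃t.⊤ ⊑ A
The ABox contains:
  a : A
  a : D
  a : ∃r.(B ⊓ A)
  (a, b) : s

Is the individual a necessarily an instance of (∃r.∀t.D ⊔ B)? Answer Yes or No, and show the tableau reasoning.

1. a : (∃r.∀t.D ⊔ B)?  L(a) = {A, D, ∃r.(B ⊓ A)} ∪ {(∀r.∃t.¬D ⊓ ¬B)}
   clash {B, ¬B} at a — a ∈ (∃r.∀t.D ⊔ B)
2. Hence a : (∃r.∀t.D ⊔ B): entailed.

Yes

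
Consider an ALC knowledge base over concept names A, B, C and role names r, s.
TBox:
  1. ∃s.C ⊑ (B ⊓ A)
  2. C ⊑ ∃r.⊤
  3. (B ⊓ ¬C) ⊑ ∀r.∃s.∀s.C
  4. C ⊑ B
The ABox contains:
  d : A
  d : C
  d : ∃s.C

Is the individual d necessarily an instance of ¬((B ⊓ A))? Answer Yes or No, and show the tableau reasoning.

1. d : ¬((B ⊓ A))?  L(d) = {A, C, ∃s.C} ∪ {(B ⊓ A)}
   apply at d: C⊑∃r.⊤
   open: L(d) ⊇ {A, B, C, ∃r.⊤, ∃s.C} (+ ∃-successors) — d ∉ ¬((B ⊓ A)) possible
2. Hence d : ¬((B ⊓ A)): not entailed.

No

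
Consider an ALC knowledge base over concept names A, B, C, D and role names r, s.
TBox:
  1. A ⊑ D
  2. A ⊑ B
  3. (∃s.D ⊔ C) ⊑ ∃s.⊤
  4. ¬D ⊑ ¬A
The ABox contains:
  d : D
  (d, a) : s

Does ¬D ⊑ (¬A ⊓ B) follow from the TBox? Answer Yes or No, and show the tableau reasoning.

No

1. ¬D ⊑ (¬A ⊓ B)  ⇔  (¬D ⊓ (A ⊔ ¬B)) unsat w.r.t. T
   apply at x₀: ¬D⊑¬A
   open: L(x₀) ⊇ {¬A, ¬B, ¬C, ¬D, ∀s.¬D}
2. Hence ¬D ⊑ (¬A ⊓ B): not entailed.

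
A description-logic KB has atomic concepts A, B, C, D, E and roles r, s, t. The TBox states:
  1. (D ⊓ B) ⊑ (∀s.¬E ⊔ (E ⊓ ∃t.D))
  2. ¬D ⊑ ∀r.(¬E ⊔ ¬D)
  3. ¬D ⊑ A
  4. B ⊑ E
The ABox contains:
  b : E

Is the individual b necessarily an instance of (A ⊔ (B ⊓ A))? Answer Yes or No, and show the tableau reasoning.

No

1. b : (A ⊔ (B ⊓ A))?  L(b) = {E} ∪ {(¬A ⊓ (¬B ⊔ ¬A))}
   open: L(b) ⊇ {D, E, ¬A, ¬B} — b ∉ (A ⊔ (B ⊓ A)) possible
2. Hence b : (A ⊔ (B ⊓ A)): not entailed.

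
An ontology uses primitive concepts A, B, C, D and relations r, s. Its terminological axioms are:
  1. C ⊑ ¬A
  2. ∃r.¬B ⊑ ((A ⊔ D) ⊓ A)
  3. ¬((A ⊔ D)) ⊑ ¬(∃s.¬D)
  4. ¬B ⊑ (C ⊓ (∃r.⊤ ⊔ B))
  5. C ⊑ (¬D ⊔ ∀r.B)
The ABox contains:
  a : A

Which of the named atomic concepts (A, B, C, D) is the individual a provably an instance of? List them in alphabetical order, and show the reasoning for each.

1. a : A?  L(a) = {A} ∪ {¬A}
   clash {A, ¬A} at a — a ∈ A
2. a : B?  L(a) = {A} ∪ {¬B}
   clash {A, ¬A} at a — a ∈ B
3. a : C?  L(a) = {A} ∪ {¬C}
   open: L(a) ⊇ {A, B, ¬C, ∀r.B} — a ∉ C possible
4. a : D?  L(a) = {A} ∪ {¬D}
   open: L(a) ⊇ {A, B, ¬C, ¬D, ∀r.B} — a ∉ D possible
5. Entailed for a: {A, B}

{A, B}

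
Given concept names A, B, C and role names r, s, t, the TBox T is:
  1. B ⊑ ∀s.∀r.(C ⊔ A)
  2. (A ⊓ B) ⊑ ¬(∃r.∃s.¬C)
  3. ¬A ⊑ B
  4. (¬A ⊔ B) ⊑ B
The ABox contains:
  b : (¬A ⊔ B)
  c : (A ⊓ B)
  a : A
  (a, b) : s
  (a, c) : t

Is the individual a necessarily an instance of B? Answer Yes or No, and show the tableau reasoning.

1. a : B?  L(a) = {A} ∪ {¬B}
   open: L(a) ⊇ {A, ¬B} — a ∉ B possible
2. Hence a : B: not entailed.

No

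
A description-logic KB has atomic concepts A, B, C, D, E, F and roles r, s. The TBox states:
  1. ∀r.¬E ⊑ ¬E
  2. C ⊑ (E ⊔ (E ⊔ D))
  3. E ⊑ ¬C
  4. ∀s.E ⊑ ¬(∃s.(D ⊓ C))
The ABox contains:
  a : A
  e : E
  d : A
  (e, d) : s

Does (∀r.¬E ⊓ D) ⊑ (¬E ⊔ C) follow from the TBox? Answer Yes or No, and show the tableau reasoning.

Yes

1. (∀r.¬E ⊓ D) ⊑ (¬E ⊔ C)  ⇔  ((∀r.¬E ⊓ D) ⊓ (E ⊓ ¬C)) unsat w.r.t. T
   all branches close; clash {E, ¬E} at x₀
2. Hence (∀r.¬E ⊓ D) ⊑ (¬E ⊔ C): entailed.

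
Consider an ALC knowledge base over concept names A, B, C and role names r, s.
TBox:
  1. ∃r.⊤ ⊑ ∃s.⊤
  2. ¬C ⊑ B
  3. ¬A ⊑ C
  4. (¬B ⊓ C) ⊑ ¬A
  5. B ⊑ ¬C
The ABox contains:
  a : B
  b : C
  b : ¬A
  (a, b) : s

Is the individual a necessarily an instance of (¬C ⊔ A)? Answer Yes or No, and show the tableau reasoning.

1. a : (¬C ⊔ A)?  L(a) = {B} ∪ {(C ⊓ ¬A)}
   clash {C, ¬C} at a — a ∈ (¬C ⊔ A)
2. Hence a : (¬C ⊔ A): entailed.

Yes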